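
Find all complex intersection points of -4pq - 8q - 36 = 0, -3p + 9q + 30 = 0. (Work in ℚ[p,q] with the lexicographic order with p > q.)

{(1, -3), (7, -1)}

Compute a lex Gröbner basis by Buchberger's algorithm.
f_1 = -4pq - 8q - 36, LT = pq.
f_2 = -3p + 9q + 30, LT = p.

S(f_1,f_2): lcm = pq. S = 3q² + 12q + 9.
  reduce S modulo (f_1, f_2):
  remainder 3q² + 12q + 9 ≠ 0; add h_3 = 3q² + 12q + 9 to the basis.

The other S-polynomials (S(f_1,h_3), S(f_2,h_3)) all reduce to 0 modulo the current basis, so we have a Gröbner basis.
Inter-reduce: drop elements whose leading term is divisible by another's, tail-reduce, and make monic.
Reduced Gröbner basis: {p - 3q - 10, q² + 4q + 3}.

A lex Gröbner basis eliminates variables successively. Here q² + 4q + 3 depends only on q, with roots {-3, -1}; lifting each root through the earlier basis elements recovers the full solutions.
  q = -3: the earlier basis element becomes p - 1 = 0, giving p = 1 — point (1, -3).
  q = -1: the earlier basis element becomes p - 7 = 0, giving p = 7 — point (7, -1).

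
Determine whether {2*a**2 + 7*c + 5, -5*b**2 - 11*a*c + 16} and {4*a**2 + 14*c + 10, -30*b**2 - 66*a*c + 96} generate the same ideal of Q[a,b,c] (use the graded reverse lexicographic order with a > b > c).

Two ideals are equal iff their reduced Gröbner bases coincide (the reduced basis is unique for a fixed ordering).
Buchberger on the first generating set:
f_1 = 2*a**2 + 7*c + 5, LT = a**2.
f_2 = -5*b**2 - 11*a*c + 16, LT = b**2.

The S-polynomials (S(f_1,f_2)) all reduce to 0 modulo the current basis, so we have a Gröbner basis.
Inter-reduce: drop elements whose leading term is divisible by another's, tail-reduce, and make monic.
Reduced Gröbner basis: {a**2 + 7/2*c + 5/2, b**2 + 11/5*a*c - 16/5}.

Buchberger on the second generating set:
h_1 = 4*a**2 + 14*c + 10, LT = a**2.
h_2 = -30*b**2 - 66*a*c + 96, LT = b**2.

The S-polynomials (S(h_1,h_2)) all reduce to 0 modulo the current basis, so we have a Gröbner basis.
Inter-reduce: drop elements whose leading term is divisible by another's, tail-reduce, and make monic.
Reduced Gröbner basis: {a**2 + 7/2*c + 5/2, b**2 + 11/5*a*c - 16/5}.

These coincide, so the ideals are equal.

Yes, the ideals are equal.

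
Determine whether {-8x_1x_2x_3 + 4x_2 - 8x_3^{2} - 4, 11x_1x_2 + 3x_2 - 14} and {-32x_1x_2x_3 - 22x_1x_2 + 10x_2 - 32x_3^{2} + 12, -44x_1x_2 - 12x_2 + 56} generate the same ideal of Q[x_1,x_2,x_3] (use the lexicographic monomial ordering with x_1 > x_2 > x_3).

Since reduced Gröbner bases are canonical representatives of ideals under a given ordering, it suffices to compute and compare them.
Buchberger on the first generating set:
f_1 = -8x_1x_2x_3 + 4x_2 - 8x_3^{2} - 4, LT = x_1x_2x_3.
f_2 = 11x_1x_2 + 3x_2 - 14, LT = x_1x_2.

S(f_1,f_2): lcm = x_1x_2x_3. S = -\tfrac{3}{11}x_2x_3 - \tfrac{1}{2}x_2 + x_3^{2} + \tfrac{14}{11}x_3 + \tfrac{1}{2}.
  reduce S modulo (f_1, f_2):
  remainder -\tfrac{3}{11}x_2x_3 - \tfrac{1}{2}x_2 + x_3^{2} + \tfrac{14}{11}x_3 + \tfrac{1}{2} ≠ 0; add g_3 = -\tfrac{3}{11}x_2x_3 - \tfrac{1}{2}x_2 + x_3^{2} + \tfrac{14}{11}x_3 + \tfrac{1}{2} to the basis.

S(f_1,g_3): lcm = x_1x_2x_3. S = -\tfrac{11}{6}x_1x_2 + \tfrac{11}{3}x_1x_3^{2} + \tfrac{14}{3}x_1x_3 + \tfrac{11}{6}x_1 - \tfrac{1}{2}x_2 + x_3^{2} + \tfrac{1}{2}.
  reduce S modulo (f_1, f_2, g_3):
  remainder \tfrac{11}{3}x_1x_3^{2} + \tfrac{14}{3}x_1x_3 + \tfrac{11}{6}x_1 + x_3^{2} - \tfrac{11}{6} ≠ 0; add g_4 = \tfrac{11}{3}x_1x_3^{2} + \tfrac{14}{3}x_1x_3 + \tfrac{11}{6}x_1 + x_3^{2} - \tfrac{11}{6} to the basis.

The other S-polynomials (S(f_2,g_3), S(f_1,g_4), S(f_2,g_4), S(g_3,g_4)) all reduce to 0 modulo the current basis, so we have a Gröbner basis.
Inter-reduce: drop elements whose leading term is divisible by another's, tail-reduce, and make monic.
Reduced Gröbner basis: {x_1x_2 + \tfrac{3}{11}x_2 - \tfrac{14}{11}, x_1x_3^{2} + \tfrac{14}{11}x_1x_3 + \tfrac{1}{2}x_1 + \tfrac{3}{11}x_3^{2} - \tfrac{1}{2}, x_2x_3 + \tfrac{11}{6}x_2 - \tfrac{11}{3}x_3^{2} - \tfrac{14}{3}x_3 - \tfrac{11}{6}}.

Buchberger on the second generating set:
h_1 = -32x_1x_2x_3 - 22x_1x_2 + 10x_2 - 32x_3^{2} + 12, LT = x_1x_2x_3.
h_2 = -44x_1x_2 - 12x_2 + 56, LT = x_1x_2.

S(h_1,h_2): lcm = x_1x_2x_3. S = \tfrac{11}{16}x_1x_2 - \tfrac{3}{11}x_2x_3 - \tfrac{5}{16}x_2 + x_3^{2} + \tfrac{14}{11}x_3 - \tfrac{3}{8}.
  reduce S modulo (h_1, h_2):
  remainder -\tfrac{3}{11}x_2x_3 - \tfrac{1}{2}x_2 + x_3^{2} + \tfrac{14}{11}x_3 + \tfrac{1}{2} ≠ 0; add k_3 = -\tfrac{3}{11}x_2x_3 - \tfrac{1}{2}x_2 + x_3^{2} + \tfrac{14}{11}x_3 + \tfrac{1}{2} to the basis.

S(h_1,k_3): lcm = x_1x_2x_3. S = -\tfrac{55}{48}x_1x_2 + \tfrac{11}{3}x_1x_3^{2} + \tfrac{14}{3}x_1x_3 + \tfrac{11}{6}x_1 - \tfrac{5}{16}x_2 + x_3^{2} - \tfrac{3}{8}.
  reduce S modulo (h_1, h_2, k_3):
  remainder \tfrac{11}{3}x_1x_3^{2} + \tfrac{14}{3}x_1x_3 + \tfrac{11}{6}x_1 + x_3^{2} - \tfrac{11}{6} ≠ 0; add k_4 = \tfrac{11}{3}x_1x_3^{2} + \tfrac{14}{3}x_1x_3 + \tfrac{11}{6}x_1 + x_3^{2} - \tfrac{11}{6} to the basis.

The other S-polynomials (S(h_2,k_3), S(h_1,k_4), S(h_2,k_4), S(k_3,k_4)) all reduce to 0 modulo the current basis, so we have a Gröbner basis.
Inter-reduce: drop elements whose leading term is divisible by another's, tail-reduce, and make monic.
Reduced Gröbner basis: {x_1x_2 + \tfrac{3}{11}x_2 - \tfrac{14}{11}, x_1x_3^{2} + \tfrac{14}{11}x_1x_3 + \tfrac{1}{2}x_1 + \tfrac{3}{11}x_3^{2} - \tfrac{1}{2}, x_2x_3 + \tfrac{11}{6}x_2 - \tfrac{11}{3}x_3^{2} - \tfrac{14}{3}x_3 - \tfrac{11}{6}}.

Same reduced basis, so the two generating sets span the same ideal.
The same test decides containment: I ⊆ J iff every generator of I reduces to 0 modulo a Gröbner basis of J.

Yes, the ideals are equal.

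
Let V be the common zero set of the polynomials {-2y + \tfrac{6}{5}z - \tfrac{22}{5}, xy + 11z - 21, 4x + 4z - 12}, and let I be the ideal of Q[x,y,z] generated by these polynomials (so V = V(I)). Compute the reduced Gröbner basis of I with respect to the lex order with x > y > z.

G = {x + z - 3, y - \tfrac{3}{5}z + \tfrac{11}{5}, z^{2} - 25z + 46}

f_1 = -2y + \tfrac{6}{5}z - \tfrac{22}{5}, LT = y.
f_2 = xy + 11z - 21, LT = xy.
f_3 = 4x + 4z - 12, LT = x.

S(f_1,f_2): lcm = xy. S = -\tfrac{3}{5}xz + \tfrac{11}{5}x - 11z + 21.
  leading term xz: subtract (-\tfrac{3}{20}z)·f_3 from -\tfrac{3}{5}xz + \tfrac{11}{5}x - 11z + 21 → \tfrac{11}{5}x + \tfrac{3}{5}z^{2} - \tfrac{64}{5}z + 21
  leading term x: subtract (\tfrac{11}{20})·f_3 from \tfrac{11}{5}x + \tfrac{3}{5}z^{2} - \tfrac{64}{5}z + 21 → \tfrac{3}{5}z^{2} - 15z + \tfrac{138}{5}
  leading term z^{2}: no divisor's leading term divides it; move \tfrac{3}{5}z^{2} to the remainder.
  leading term z: no divisor's leading term divides it; move -15z to the remainder.
  leading term 1: no divisor's leading term divides it; move \tfrac{138}{5} to the remainder.
  remainder \tfrac{3}{5}z^{2} - 15z + \tfrac{138}{5} ≠ 0; add g_4 = \tfrac{3}{5}z^{2} - 15z + \tfrac{138}{5} to the basis.

The other S-polynomials (S(f_1,f_3), S(f_2,f_3), S(f_1,g_4), S(f_2,g_4), S(f_3,g_4)) all reduce to 0 modulo the current basis, so we have a Gröbner basis.
Inter-reduce: drop elements whose leading term is divisible by another's, tail-reduce, and make monic.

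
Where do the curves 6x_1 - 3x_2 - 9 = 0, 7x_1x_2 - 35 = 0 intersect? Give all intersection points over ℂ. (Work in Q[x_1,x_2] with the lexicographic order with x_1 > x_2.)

Compute a lex Gröbner basis by Buchberger's algorithm.
f_1 = 6x_1 - 3x_2 - 9, LT = x_1.
f_2 = 7x_1x_2 - 35, LT = x_1x_2.

S(f_1,f_2): lcm = x_1x_2. S = -1/2x_2^2 - 3/2x_2 + 5.
  leading term x_2^2: no divisor's leading term divides it; move -1/2x_2^2 to the remainder.
  leading term x_2: no divisor's leading term divides it; move -3/2x_2 to the remainder.
  leading term 1: no divisor's leading term divides it; move 5 to the remainder.
  remainder -1/2x_2^2 - 3/2x_2 + 5 ≠ 0; add h_3 = -1/2x_2^2 - 3/2x_2 + 5 to the basis.

S(f_1,h_3): leading monomials are coprime, so the S-polynomial reduces to 0 (Buchberger's first criterion).
S(f_2,h_3): lcm = x_1x_2^2. S = -3x_1x_2 + 10x_1 - 5x_2.
  leading term x_1x_2: subtract (-1/2x_2)·f_1 from -3x_1x_2 + 10x_1 - 5x_2 → 10x_1 - 3/2x_2^2 - 19/2x_2
  leading term x_1: subtract (5/3)·f_1 from 10x_1 - 3/2x_2^2 - 19/2x_2 → -3/2x_2^2 - 9/2x_2 + 15
  leading term x_2^2: subtract (3)·h_3 from -3/2x_2^2 - 9/2x_2 + 15 → 0
  remainder 0.

Every S-polynomial of the final basis reduces to 0, so we have a Gröbner basis.
Inter-reduce: drop elements whose leading term is divisible by another's, tail-reduce, and make monic.
Reduced Gröbner basis: {x_1 - 1/2x_2 - 3/2, x_2^2 + 3x_2 - 10}.

The lex basis is triangular: the last element involves only x_2. Solving x_2^2 + 3x_2 - 10 = 0 gives x_2 ∈ {-5, 2}; substituting each value into the earlier elements determines the remaining variables.
  x_2 = -5: the earlier basis element becomes x_1 + 1 = 0, giving x_1 = -1 — point (-1, -5).
  x_2 = 2: the earlier basis element becomes x_1 - 5/2 = 0, giving x_1 = 5/2 — point (5/2, 2).

{(-1, -5), (5/2, 2)}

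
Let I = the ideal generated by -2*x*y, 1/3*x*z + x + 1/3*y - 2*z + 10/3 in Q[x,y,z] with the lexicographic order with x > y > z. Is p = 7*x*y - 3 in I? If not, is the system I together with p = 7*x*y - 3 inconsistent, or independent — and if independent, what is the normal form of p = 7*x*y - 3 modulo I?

Adjoining 7*x*y - 3 makes the ideal the whole ring: the system is inconsistent.

First compute the reduced Gröbner basis of I by Buchberger's algorithm.
f_1 = -2*x*y, LT = x*y.
f_2 = 1/3*x*z + x + 1/3*y - 2*z + 10/3, LT = x*z.

S(f_1,f_2): lcm = x*y*z. S = -3*x*y - y**2 + 6*y*z - 10*y.
  reduce S modulo (f_1, f_2):
  remainder -y**2 + 6*y*z - 10*y ≠ 0; add h_3 = -y**2 + 6*y*z - 10*y to the basis.

The other S-polynomials (S(f_1,h_3), S(f_2,h_3)) all reduce to 0 modulo the current basis, so we have a Gröbner basis.
Inter-reduce: drop elements whose leading term is divisible by another's, tail-reduce, and make monic.
Reduced Gröbner basis: {x*y, x*z + 3*x + y - 6*z + 10, y**2 - 6*y*z + 10*y}.
Label its elements g_1 = x*y, g_2 = x*z + 3*x + y - 6*z + 10, g_3 = y**2 - 6*y*z + 10*y.

Reduce p = 7*x*y - 3 modulo G:
  leading term x*y: subtract (7)·g_1 from 7*x*y - 3 → -3
  leading term 1: no divisor's leading term divides it; move -3 to the remainder.
  normal form = -3.
The normal form is nonzero, so p ∉ I. Since p minus its normal form lies in I, I + (p) = I + (r) where r = -3; decide whether this ideal is the whole ring.
Here r = -3 is a nonzero constant, hence a unit: 1 ∈ I + (p), the Gröbner basis of I + (p) is {1}, and the enlarged system has no common solution — adjoining p is inconsistent.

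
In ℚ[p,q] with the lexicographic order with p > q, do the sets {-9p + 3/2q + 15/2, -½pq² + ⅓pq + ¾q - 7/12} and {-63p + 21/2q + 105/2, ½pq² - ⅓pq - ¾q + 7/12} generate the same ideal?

Yes, the ideals are equal.

Since reduced Gröbner bases are canonical representatives of ideals under a given ordering, it suffices to compute and compare them.
Buchberger on the first generating set:
f_1 = -9p + 3/2q + 15/2, LT = p.
f_2 = -½pq² + ⅓pq + ¾q - 7/12, LT = pq².

S(f_1,f_2): lcm = pq². S = ⅔pq - ⅙q³ - ⅚q² + 3/2q - 7/6.
  leading term pq: subtract (-2/27q)·f_1 from ⅔pq - ⅙q³ - ⅚q² + 3/2q - 7/6 → -⅙q³ - 13/18q² + 37/18q - 7/6
  leading term q³: no divisor's leading term divides it; move -⅙q³ to the remainder.
  leading term q²: no divisor's leading term divides it; move -13/18q² to the remainder.
  leading term q: no divisor's leading term divides it; move 37/18q to the remainder.
  leading term 1: no divisor's leading term divides it; move -7/6 to the remainder.
  remainder -⅙q³ - 13/18q² + 37/18q - 7/6 ≠ 0; add g_3 = -⅙q³ - 13/18q² + 37/18q - 7/6 to the basis.

The other S-polynomials (S(f_1,g_3), S(f_2,g_3)) all reduce to 0 modulo the current basis, so we have a Gröbner basis.
Inter-reduce: drop elements whose leading term is divisible by another's, tail-reduce, and make monic.
Reduced Gröbner basis: {p - ⅙q - ⅚, q³ + 13/3q² - 37/3q + 7}.

Buchberger on the second generating set:
h_1 = -63p + 21/2q + 105/2, LT = p.
h_2 = ½pq² - ⅓pq - ¾q + 7/12, LT = pq².

S(h_1,h_2): lcm = pq². S = ⅔pq - ⅙q³ - ⅚q² + 3/2q - 7/6.
  leading term pq: subtract (-2/189q)·h_1 from ⅔pq - ⅙q³ - ⅚q² + 3/2q - 7/6 → -⅙q³ - 13/18q² + 37/18q - 7/6
  leading term q³: no divisor's leading term divides it; move -⅙q³ to the remainder.
  leading term q²: no divisor's leading term divides it; move -13/18q² to the remainder.
  leading term q: no divisor's leading term divides it; move 37/18q to the remainder.
  leading term 1: no divisor's leading term divides it; move -7/6 to the remainder.
  remainder -⅙q³ - 13/18q² + 37/18q - 7/6 ≠ 0; add k_3 = -⅙q³ - 13/18q² + 37/18q - 7/6 to the basis.

The other S-polynomials (S(h_1,k_3), S(h_2,k_3)) all reduce to 0 modulo the current basis, so we have a Gröbner basis.
Inter-reduce: drop elements whose leading term is divisible by another's, tail-reduce, and make monic.
Reduced Gröbner basis: {p - ⅙q - ⅚, q³ + 13/3q² - 37/3q + 7}.

These coincide, so the ideals are equal.
The same test decides containment: I ⊆ J iff every generator of I reduces to 0 modulo a Gröbner basis of J.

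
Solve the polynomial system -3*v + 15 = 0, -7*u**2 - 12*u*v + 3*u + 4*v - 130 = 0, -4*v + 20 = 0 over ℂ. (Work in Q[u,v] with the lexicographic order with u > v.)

Compute a lex Gröbner basis by Buchberger's algorithm.
f_1 = -3*v + 15, LT = v.
f_2 = -7*u**2 - 12*u*v + 3*u + 4*v - 130, LT = u**2.
f_3 = -4*v + 20, LT = v.

The S-polynomials (S(f_1,f_2), S(f_1,f_3), S(f_2,f_3)) all reduce to 0 modulo the current basis, so we have a Gröbner basis.
Inter-reduce: drop elements whose leading term is divisible by another's, tail-reduce, and make monic.
Reduced Gröbner basis: {u**2 + 57/7*u + 110/7, v - 5}.

Elimination: the polynomial v - 5 lies in the elimination ideal for v, so v ∈ {5}. For each such v, the remaining basis elements (now univariate) give the rest of the solution.
  v = 5: the earlier basis element becomes u**2 + 57/7*u + 110/7 = 0, giving u = -5, -22/7 — points (-5, 5), (-22/7, 5).

{(-5, 5), (-22/7, 5)}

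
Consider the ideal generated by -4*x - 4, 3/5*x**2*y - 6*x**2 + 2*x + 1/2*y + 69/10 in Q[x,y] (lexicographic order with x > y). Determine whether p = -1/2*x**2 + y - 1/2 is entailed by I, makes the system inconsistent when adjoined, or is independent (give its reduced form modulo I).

-1/2*x**2 + y - 1/2 lies in I (it reduces to 0).

First compute the reduced Gröbner basis of I by Buchberger's algorithm.
f_1 = -4*x - 4, LT = x.
f_2 = 3/5*x**2*y - 6*x**2 + 2*x + 1/2*y + 69/10, LT = x**2*y.

S(f_1,f_2): lcm = x**2*y. S = 10*x**2 + x*y - 10/3*x - 5/6*y - 23/2.
  leading term x**2: subtract (-5/2*x)·f_1 from 10*x**2 + x*y - 10/3*x - 5/6*y - 23/2 → x*y - 40/3*x - 5/6*y - 23/2
  leading term x*y: subtract (-1/4*y)·f_1 from x*y - 40/3*x - 5/6*y - 23/2 → -40/3*x - 11/6*y - 23/2
  leading term x: subtract (10/3)·f_1 from -40/3*x - 11/6*y - 23/2 → -11/6*y + 11/6
  leading term y: no divisor's leading term divides it; move -11/6*y to the remainder.
  leading term 1: no divisor's leading term divides it; move 11/6 to the remainder.
  remainder -11/6*y + 11/6 ≠ 0; add h_3 = -11/6*y + 11/6 to the basis.

S(f_1,h_3): leading monomials are coprime, so the S-polynomial reduces to 0 (Buchberger's first criterion).
S(f_2,h_3): lcm = x**2*y. S = -9*x**2 + 10/3*x + 5/6*y + 23/2.
  leading term x**2: subtract (9/4*x)·f_1 from -9*x**2 + 10/3*x + 5/6*y + 23/2 → 37/3*x + 5/6*y + 23/2
  leading term x: subtract (-37/12)·f_1 from 37/3*x + 5/6*y + 23/2 → 5/6*y - 5/6
  leading term y: subtract (-5/11)·h_3 from 5/6*y - 5/6 → 0
  remainder 0.

Every S-polynomial of the final basis reduces to 0, so we have a Gröbner basis.
Inter-reduce: drop elements whose leading term is divisible by another's, tail-reduce, and make monic.
Reduced Gröbner basis: {x + 1, y - 1}.
Label its elements g_1 = x + 1, g_2 = y - 1.

Reduce p = -1/2*x**2 + y - 1/2 modulo G:
  leading term x**2: subtract (-1/2*x)·g_1 from -1/2*x**2 + y - 1/2 → 1/2*x + y - 1/2
  leading term x: subtract (1/2)·g_1 from 1/2*x + y - 1/2 → y - 1
  leading term y: subtract (1)·g_2 from y - 1 → 0
  normal form = 0.
Since the normal form is 0, p ∈ I.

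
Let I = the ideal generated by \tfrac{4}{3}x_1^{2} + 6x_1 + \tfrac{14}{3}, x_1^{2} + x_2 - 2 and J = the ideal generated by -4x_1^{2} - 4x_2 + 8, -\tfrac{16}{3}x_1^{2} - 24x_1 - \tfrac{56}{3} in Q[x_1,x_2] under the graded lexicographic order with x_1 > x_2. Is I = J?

Two ideals are equal iff their reduced Gröbner bases coincide (the reduced basis is unique for a fixed ordering).
Buchberger on the first generating set:
f_1 = \tfrac{4}{3}x_1^{2} + 6x_1 + \tfrac{14}{3}, LT = x_1^{2}.
f_2 = x_1^{2} + x_2 - 2, LT = x_1^{2}.

S(f_1,f_2): lcm = x_1^{2}. S = \tfrac{9}{2}x_1 - x_2 + \tfrac{11}{2}.
  leading term x_1: no divisor's leading term divides it; move \tfrac{9}{2}x_1 to the remainder.
  leading term x_2: no divisor's leading term divides it; move -x_2 to the remainder.
  leading term 1: no divisor's leading term divides it; move \tfrac{11}{2} to the remainder.
  remainder \tfrac{9}{2}x_1 - x_2 + \tfrac{11}{2} ≠ 0; add g_3 = \tfrac{9}{2}x_1 - x_2 + \tfrac{11}{2} to the basis.

S(f_1,g_3): lcm = x_1^{2}. S = \tfrac{2}{9}x_1x_2 + \tfrac{59}{18}x_1 + \tfrac{7}{2}.
  leading term x_1x_2: subtract (\tfrac{4}{81}x_2)·g_3 from \tfrac{2}{9}x_1x_2 + \tfrac{59}{18}x_1 + \tfrac{7}{2} → \tfrac{4}{81}x_2^{2} + \tfrac{59}{18}x_1 - \tfrac{22}{81}x_2 + \tfrac{7}{2}
  leading term x_2^{2}: no divisor's leading term divides it; move \tfrac{4}{81}x_2^{2} to the remainder.
  leading term x_1: subtract (\tfrac{59}{81})·g_3 from \tfrac{59}{18}x_1 - \tfrac{22}{81}x_2 + \tfrac{7}{2} → \tfrac{37}{81}x_2 - \tfrac{41}{81}
  leading term x_2: no divisor's leading term divides it; move \tfrac{37}{81}x_2 to the remainder.
  leading term 1: no divisor's leading term divides it; move -\tfrac{41}{81} to the remainder.
  remainder \tfrac{4}{81}x_2^{2} + \tfrac{37}{81}x_2 - \tfrac{41}{81} ≠ 0; add g_4 = \tfrac{4}{81}x_2^{2} + \tfrac{37}{81}x_2 - \tfrac{41}{81} to the basis.

The other S-polynomials (S(f_2,g_3), S(f_1,g_4), S(f_2,g_4), S(g_3,g_4)) all reduce to 0 modulo the current basis, so we have a Gröbner basis.
Inter-reduce: drop elements whose leading term is divisible by another's, tail-reduce, and make monic.
Reduced Gröbner basis: {x_2^{2} + \tfrac{37}{4}x_2 - \tfrac{41}{4}, x_1 - \tfrac{2}{9}x_2 + \tfrac{11}{9}}.

Buchberger on the second generating set:
h_1 = -4x_1^{2} - 4x_2 + 8, LT = x_1^{2}.
h_2 = -\tfrac{16}{3}x_1^{2} - 24x_1 - \tfrac{56}{3}, LT = x_1^{2}.

S(h_1,h_2): lcm = x_1^{2}. S = -\tfrac{9}{2}x_1 + x_2 - \tfrac{11}{2}.
  leading term x_1: no divisor's leading term divides it; move -\tfrac{9}{2}x_1 to the remainder.
  leading term x_2: no divisor's leading term divides it; move x_2 to the remainder.
  leading term 1: no divisor's leading term divides it; move -\tfrac{11}{2} to the remainder.
  remainder -\tfrac{9}{2}x_1 + x_2 - \tfrac{11}{2} ≠ 0; add k_3 = -\tfrac{9}{2}x_1 + x_2 - \tfrac{11}{2} to the basis.

S(h_1,k_3): lcm = x_1^{2}. S = \tfrac{2}{9}x_1x_2 - \tfrac{11}{9}x_1 + x_2 - 2.
  leading term x_1x_2: subtract (-\tfrac{4}{81}x_2)·k_3 from \tfrac{2}{9}x_1x_2 - \tfrac{11}{9}x_1 + x_2 - 2 → \tfrac{4}{81}x_2^{2} - \tfrac{11}{9}x_1 + \tfrac{59}{81}x_2 - 2
  leading term x_2^{2}: no divisor's leading term divides it; move \tfrac{4}{81}x_2^{2} to the remainder.
  leading term x_1: subtract (\tfrac{22}{81})·k_3 from -\tfrac{11}{9}x_1 + \tfrac{59}{81}x_2 - 2 → \tfrac{37}{81}x_2 - \tfrac{41}{81}
  leading term x_2: no divisor's leading term divides it; move \tfrac{37}{81}x_2 to the remainder.
  leading term 1: no divisor's leading term divides it; move -\tfrac{41}{81} to the remainder.
  remainder \tfrac{4}{81}x_2^{2} + \tfrac{37}{81}x_2 - \tfrac{41}{81} ≠ 0; add k_4 = \tfrac{4}{81}x_2^{2} + \tfrac{37}{81}x_2 - \tfrac{41}{81} to the basis.

The other S-polynomials (S(h_2,k_3), S(h_1,k_4), S(h_2,k_4), S(k_3,k_4)) all reduce to 0 modulo the current basis, so we have a Gröbner basis.
Inter-reduce: drop elements whose leading term is divisible by another's, tail-reduce, and make monic.
Reduced Gröbner basis: {x_2^{2} + \tfrac{37}{4}x_2 - \tfrac{41}{4}, x_1 - \tfrac{2}{9}x_2 + \tfrac{11}{9}}.

These coincide, so the ideals are equal.

Yes, the ideals are equal.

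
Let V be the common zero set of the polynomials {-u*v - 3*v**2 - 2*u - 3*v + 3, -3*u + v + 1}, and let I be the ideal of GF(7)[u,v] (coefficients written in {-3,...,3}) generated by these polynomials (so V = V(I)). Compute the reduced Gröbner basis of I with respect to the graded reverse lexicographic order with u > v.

G = {v**2 - 3*v, u + 2*v + 2}

f_1 = -u*v - 3*v**2 - 2*u - 3*v + 3, LT = u*v.
f_2 = -3*u + v + 1, LT = u.

S(f_1,f_2): lcm = u*v. S = v**2 + 2*u + v - 3.
  reduce S modulo (f_1, f_2):
  remainder v**2 - 3*v ≠ 0; add g_3 = v**2 - 3*v to the basis.

The other S-polynomials (S(f_1,g_3), S(f_2,g_3)) all reduce to 0 modulo the current basis, so we have a Gröbner basis.
Inter-reduce: drop elements whose leading term is divisible by another's, tail-reduce, and make monic.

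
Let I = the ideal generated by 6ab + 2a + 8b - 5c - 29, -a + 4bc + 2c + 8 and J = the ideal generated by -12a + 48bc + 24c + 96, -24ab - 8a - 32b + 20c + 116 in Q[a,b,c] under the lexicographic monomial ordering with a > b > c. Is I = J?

Yes, the ideals are equal.

For a fixed monomial order, each ideal has a unique reduced Gröbner basis; comparing bases decides equality.
Buchberger on the first generating set:
f_1 = 6ab + 2a + 8b - 5c - 29, LT = ab.
f_2 = -a + 4bc + 2c + 8, LT = a.

S(f_1,f_2): lcm = ab. S = 1/3a + 4b^2c + 2bc + 28/3b - 5/6c - 29/6.
  leading term a: subtract (-1/3)·f_2 from 1/3a + 4b^2c + 2bc + 28/3b - 5/6c - 29/6 → 4b^2c + 10/3bc + 28/3b - 1/6c - 13/6
  leading term b^2c: no divisor's leading term divides it; move 4b^2c to the remainder.
  leading term bc: no divisor's leading term divides it; move 10/3bc to the remainder.
  leading term b: no divisor's leading term divides it; move 28/3b to the remainder.
  leading term c: no divisor's leading term divides it; move -1/6c to the remainder.
  leading term 1: no divisor's leading term divides it; move -13/6 to the remainder.
  remainder 4b^2c + 10/3bc + 28/3b - 1/6c - 13/6 ≠ 0; add g_3 = 4b^2c + 10/3bc + 28/3b - 1/6c - 13/6 to the basis.

S(f_1,g_3): lcm = ab^2c. S = -1/2abc - 7/3ab + 1/24ac + 13/24a + 4/3b^2c - 5/6bc^2 - 29/6bc.
  leading term abc: subtract (-1/12c)·f_1 from -1/2abc - 7/3ab + 1/24ac + 13/24a + 4/3b^2c - 5/6bc^2 - 29/6bc → -7/3ab + 5/24ac + 13/24a + 4/3b^2c - 5/6bc^2 - 25/6bc - 5/12c^2 - 29/12c
  leading term ab: subtract (-7/18)·f_1 from -7/3ab + 5/24ac + 13/24a + 4/3b^2c - 5/6bc^2 - 25/6bc - 5/12c^2 - 29/12c → 5/24ac + 95/72a + 4/3b^2c - 5/6bc^2 - 25/6bc + 28/9b - 5/12c^2 - 157/36c - 203/18
  leading term ac: subtract (-5/24c)·f_2 from 5/24ac + 95/72a + 4/3b^2c - 5/6bc^2 - 25/6bc + 28/9b - 5/12c^2 - 157/36c - 203/18 → 95/72a + 4/3b^2c - 25/6bc + 28/9b - 97/36c - 203/18
  leading term a: subtract (-95/72)·f_2 from 95/72a + 4/3b^2c - 25/6bc + 28/9b - 97/36c - 203/18 → 4/3b^2c + 10/9bc + 28/9b - 1/18c - 13/18
  leading term b^2c: subtract (1/3)·g_3 from 4/3b^2c + 10/9bc + 28/9b - 1/18c - 13/18 → 0
  remainder 0.

S(f_2,g_3): leading monomials are coprime, so the S-polynomial reduces to 0 (Buchberger's first criterion).
Every S-polynomial of the final basis reduces to 0, so we have a Gröbner basis.
Inter-reduce: drop elements whose leading term is divisible by another's, tail-reduce, and make monic.
Reduced Gröbner basis: {a - 4bc - 2c - 8, b^2c + 5/6bc + 7/3b - 1/24c - 13/24}.

Buchberger on the second generating set:
h_1 = -12a + 48bc + 24c + 96, LT = a.
h_2 = -24ab - 8a - 32b + 20c + 116, LT = ab.

S(h_1,h_2): lcm = ab. S = -1/3a - 4b^2c - 2bc - 28/3b + 5/6c + 29/6.
  leading term a: subtract (1/36)·h_1 from -1/3a - 4b^2c - 2bc - 28/3b + 5/6c + 29/6 → -4b^2c - 10/3bc - 28/3b + 1/6c + 13/6
  leading term b^2c: no divisor's leading term divides it; move -4b^2c to the remainder.
  leading term bc: no divisor's leading term divides it; move -10/3bc to the remainder.
  leading term b: no divisor's leading term divides it; move -28/3b to the remainder.
  leading term c: no divisor's leading term divides it; move 1/6c to the remainder.
  leading term 1: no divisor's leading term divides it; move 13/6 to the remainder.
  remainder -4b^2c - 10/3bc - 28/3b + 1/6c + 13/6 ≠ 0; add k_3 = -4b^2c - 10/3bc - 28/3b + 1/6c + 13/6 to the basis.

S(h_1,k_3): leading monomials are coprime, so the S-polynomial reduces to 0 (Buchberger's first criterion).
S(h_2,k_3): lcm = ab^2c. S = -1/2abc - 7/3ab + 1/24ac + 13/24a + 4/3b^2c - 5/6bc^2 - 29/6bc.
  leading term abc: subtract (1/24bc)·h_1 from -1/2abc - 7/3ab + 1/24ac + 13/24a + 4/3b^2c - 5/6bc^2 - 29/6bc → -7/3ab + 1/24ac + 13/24a - 2b^2c^2 + 4/3b^2c - 11/6bc^2 - 53/6bc
  leading term ab: subtract (7/36b)·h_1 from -7/3ab + 1/24ac + 13/24a - 2b^2c^2 + 4/3b^2c - 11/6bc^2 - 53/6bc → 1/24ac + 13/24a - 2b^2c^2 - 8b^2c - 11/6bc^2 - 27/2bc - 56/3b
  leading term ac: subtract (-1/288c)·h_1 from 1/24ac + 13/24a - 2b^2c^2 - 8b^2c - 11/6bc^2 - 27/2bc - 56/3b → 13/24a - 2b^2c^2 - 8b^2c - 5/3bc^2 - 27/2bc - 56/3b + 1/12c^2 + 1/3c
  leading term a: subtract (-13/288)·h_1 from 13/24a - 2b^2c^2 - 8b^2c - 5/3bc^2 - 27/2bc - 56/3b + 1/12c^2 + 1/3c → -2b^2c^2 - 8b^2c - 5/3bc^2 - 34/3bc - 56/3b + 1/12c^2 + 17/12c + 13/3
  leading term b^2c^2: subtract (1/2c)·k_3 from -2b^2c^2 - 8b^2c - 5/3bc^2 - 34/3bc - 56/3b + 1/12c^2 + 17/12c + 13/3 → -8b^2c - 20/3bc - 56/3b + 1/3c + 13/3
  leading term b^2c: subtract (2)·k_3 from -8b^2c - 20/3bc - 56/3b + 1/3c + 13/3 → 0
  remainder 0.

Every S-polynomial of the final basis reduces to 0, so we have a Gröbner basis.
Inter-reduce: drop elements whose leading term is divisible by another's, tail-reduce, and make monic.
Reduced Gröbner basis: {a - 4bc - 2c - 8, b^2c + 5/6bc + 7/3b - 1/24c - 13/24}.

These coincide, so the ideals are equal.
The choice of monomial ordering does not affect the verdict — as long as both bases are computed under the same ordering, their equality decides ideal equality.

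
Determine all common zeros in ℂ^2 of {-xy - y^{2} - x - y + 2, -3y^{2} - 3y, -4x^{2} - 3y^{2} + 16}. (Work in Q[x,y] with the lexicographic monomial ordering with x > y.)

Compute a lex Gröbner basis by Buchberger's algorithm.
f_1 = -xy - x - y^{2} - y + 2, LT = xy.
f_2 = -3y^{2} - 3y, LT = y^{2}.
f_3 = -4x^{2} - 3y^{2} + 16, LT = x^{2}.

S(f_1,f_2): lcm = xy^{2}. S = y^{3} + y^{2} - 2y.
  reduce S modulo (f_1, f_2, f_3):
  remainder -2y ≠ 0; add h_4 = -2y to the basis.

S(f_1,f_3): lcm = x^{2}y. S = x^{2} + xy^{2} + xy - 2x - \tfrac{3}{4}y^{3} + 4y.
  reduce S modulo (f_1, f_2, f_3, h_4):
  remainder -2x + 4 ≠ 0; add h_5 = -2x + 4 to the basis.

The other S-polynomials (S(f_2,f_3), S(f_1,h_4), S(f_2,h_4), S(f_3,h_4), S(f_1,h_5), S(f_2,h_5), S(f_3,h_5), S(h_4,h_5)) all reduce to 0 modulo the current basis, so we have a Gröbner basis.
Inter-reduce: drop elements whose leading term is divisible by another's, tail-reduce, and make monic.
Reduced Gröbner basis: {x - 2, y}.

From the last basis element, y = 0, so y takes values in {0}. Each choice, substituted upward through the basis, yields the corresponding point(s) of the solution set.
  y = 0: the earlier basis element becomes x - 2 = 0, giving x = 2 — point (2, 0).

{(2, 0)}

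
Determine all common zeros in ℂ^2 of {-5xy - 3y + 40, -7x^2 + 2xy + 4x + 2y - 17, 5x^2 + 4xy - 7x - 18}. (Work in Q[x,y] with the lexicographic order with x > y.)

{(1, 5)}

Compute a lex Gröbner basis by Buchberger's algorithm.
f_1 = -5xy - 3y + 40, LT = xy.
f_2 = -7x^2 + 2xy + 4x + 2y - 17, LT = x^2.
f_3 = 5x^2 + 4xy - 7x - 18, LT = x^2.

S(f_1,f_2): lcm = x^2y. S = 2/7xy^2 + 41/35xy - 8x + 2/7y^2 - 17/7y.
  leading term xy^2: subtract (-2/35y)·f_1 from 2/7xy^2 + 41/35xy - 8x + 2/7y^2 - 17/7y → 41/35xy - 8x + 4/35y^2 - 1/7y
  leading term xy: subtract (-41/175)·f_1 from 41/35xy - 8x + 4/35y^2 - 1/7y → -8x + 4/35y^2 - 148/175y + 328/35
  leading term x: no divisor's leading term divides it; move -8x to the remainder.
  leading term y^2: no divisor's leading term divides it; move 4/35y^2 to the remainder.
  leading term y: no divisor's leading term divides it; move -148/175y to the remainder.
  leading term 1: no divisor's leading term divides it; move 328/35 to the remainder.
  remainder -8x + 4/35y^2 - 148/175y + 328/35 ≠ 0; add h_4 = -8x + 4/35y^2 - 148/175y + 328/35 to the basis.

S(f_1,f_3): lcm = x^2y. S = -4/5xy^2 + 2xy - 8x + 18/5y.
  leading term xy^2: subtract (4/25y)·f_1 from -4/5xy^2 + 2xy - 8x + 18/5y → 2xy - 8x + 12/25y^2 - 14/5y
  leading term xy: subtract (-2/5)·f_1 from 2xy - 8x + 12/25y^2 - 14/5y → -8x + 12/25y^2 - 4y + 16
  leading term x: subtract (1)·h_4 from -8x + 12/25y^2 - 4y + 16 → 64/175y^2 - 552/175y + 232/35
  leading term y^2: no divisor's leading term divides it; move 64/175y^2 to the remainder.
  leading term y: no divisor's leading term divides it; move -552/175y to the remainder.
  leading term 1: no divisor's leading term divides it; move 232/35 to the remainder.
  remainder 64/175y^2 - 552/175y + 232/35 ≠ 0; add h_5 = 64/175y^2 - 552/175y + 232/35 to the basis.

S(f_2,f_3): lcm = x^2. S = -38/35xy + 29/35x - 2/7y + 211/35.
  leading term xy: subtract (38/175)·f_1 from -38/35xy + 29/35x - 2/7y + 211/35 → 29/35x + 64/175y - 93/35
  leading term x: subtract (-29/280)·h_4 from 29/35x + 64/175y - 93/35 → 29/2450y^2 + 3407/12250y - 2066/1225
  leading term y^2: subtract (29/896)·h_5 from 29/2450y^2 + 3407/12250y - 2066/1225 → 5323/14000y - 5323/2800
  leading term y: no divisor's leading term divides it; move 5323/14000y to the remainder.
  leading term 1: no divisor's leading term divides it; move -5323/2800 to the remainder.
  remainder 5323/14000y - 5323/2800 ≠ 0; add h_6 = 5323/14000y - 5323/2800 to the basis.

The other S-polynomials (S(f_1,h_4), S(f_2,h_4), S(f_3,h_4), S(f_1,h_5), S(f_2,h_5), S(f_3,h_5), S(h_4,h_5), S(f_1,h_6), S(f_2,h_6), S(f_3,h_6), S(h_4,h_6), S(h_5,h_6)) all reduce to 0 modulo the current basis, so we have a Gröbner basis.
Inter-reduce: drop elements whose leading term is divisible by another's, tail-reduce, and make monic.
Reduced Gröbner basis: {x - 1, y - 5}.

A lex Gröbner basis eliminates variables successively. Here y - 5 depends only on y, with roots {5}; lifting each root through the earlier basis elements recovers the full solutions.
  y = 5: the earlier basis element becomes x - 1 = 0, giving x = 1 — point (1, 5).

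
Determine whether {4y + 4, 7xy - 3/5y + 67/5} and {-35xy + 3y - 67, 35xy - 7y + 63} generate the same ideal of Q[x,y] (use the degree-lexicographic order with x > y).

For a fixed monomial order, each ideal has a unique reduced Gröbner basis; comparing bases decides equality.
Buchberger on the first generating set:
f_1 = 4y + 4, LT = y.
f_2 = 7xy - 3/5y + 67/5, LT = xy.

S(f_1,f_2): lcm = xy. S = x + 3/35y - 67/35.
  leading term x: no divisor's leading term divides it; move x to the remainder.
  leading term y: subtract (3/140)·f_1 from 3/35y - 67/35 → -2
  leading term 1: no divisor's leading term divides it; move -2 to the remainder.
  remainder x - 2 ≠ 0; add g_3 = x - 2 to the basis.

The other S-polynomials (S(f_1,g_3), S(f_2,g_3)) all reduce to 0 modulo the current basis, so we have a Gröbner basis.
Inter-reduce: drop elements whose leading term is divisible by another's, tail-reduce, and make monic.
Reduced Gröbner basis: {x - 2, y + 1}.

Buchberger on the second generating set:
h_1 = -35xy + 3y - 67, LT = xy.
h_2 = 35xy - 7y + 63, LT = xy.

S(h_1,h_2): lcm = xy. S = 4/35y + 4/35.
  leading term y: no divisor's leading term divides it; move 4/35y to the remainder.
  leading term 1: no divisor's leading term divides it; move 4/35 to the remainder.
  remainder 4/35y + 4/35 ≠ 0; add k_3 = 4/35y + 4/35 to the basis.

S(h_1,k_3): lcm = xy. S = -x - 3/35y + 67/35.
  leading term x: no divisor's leading term divides it; move -x to the remainder.
  leading term y: subtract (-3/4)·k_3 from -3/35y + 67/35 → 2
  leading term 1: no divisor's leading term divides it; move 2 to the remainder.
  remainder -x + 2 ≠ 0; add k_4 = -x + 2 to the basis.

The other S-polynomials (S(h_2,k_3), S(h_1,k_4), S(h_2,k_4), S(k_3,k_4)) all reduce to 0 modulo the current basis, so we have a Gröbner basis.
Inter-reduce: drop elements whose leading term is divisible by another's, tail-reduce, and make monic.
Reduced Gröbner basis: {x - 2, y + 1}.

The two bases agree; hence the ideals are identical.
The choice of monomial ordering does not affect the verdict — as long as both bases are computed under the same ordering, their equality decides ideal equality.

Yes, the ideals are equal.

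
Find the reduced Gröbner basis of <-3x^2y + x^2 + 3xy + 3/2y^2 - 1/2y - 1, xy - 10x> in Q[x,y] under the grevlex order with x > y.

f_1 = -3x^2y + x^2 + 3xy + 3/2y^2 - 1/2y - 1, LT = x^2y.
f_2 = xy - 10x, LT = xy.

S(f_1,f_2): lcm = x^2y. S = 29/3x^2 - xy - 1/2y^2 + 1/6y + 1/3.
  leading term x^2: no divisor's leading term divides it; move 29/3x^2 to the remainder.
  leading term xy: subtract (-1)·f_2 from -xy - 1/2y^2 + 1/6y + 1/3 → -1/2y^2 - 10x + 1/6y + 1/3
  leading term y^2: no divisor's leading term divides it; move -1/2y^2 to the remainder.
  leading term x: no divisor's leading term divides it; move -10x to the remainder.
  leading term y: no divisor's leading term divides it; move 1/6y to the remainder.
  leading term 1: no divisor's leading term divides it; move 1/3 to the remainder.
  remainder 29/3x^2 - 1/2y^2 - 10x + 1/6y + 1/3 ≠ 0; add g_3 = 29/3x^2 - 1/2y^2 - 10x + 1/6y + 1/3 to the basis.

S(f_1,g_3): lcm = x^2y. S = 3/58y^3 - 1/3x^2 + 1/29xy - 15/29y^2 + 23/174y + 1/3.
  leading term y^3: no divisor's leading term divides it; move 3/58y^3 to the remainder.
  leading term x^2: subtract (-1/29)·g_3 from -1/3x^2 + 1/29xy - 15/29y^2 + 23/174y + 1/3 → 1/29xy - 31/58y^2 - 10/29x + 4/29y + 10/29
  leading term xy: subtract (1/29)·f_2 from 1/29xy - 31/58y^2 - 10/29x + 4/29y + 10/29 → -31/58y^2 + 4/29y + 10/29
  leading term y^2: no divisor's leading term divides it; move -31/58y^2 to the remainder.
  leading term y: no divisor's leading term divides it; move 4/29y to the remainder.
  leading term 1: no divisor's leading term divides it; move 10/29 to the remainder.
  remainder 3/58y^3 - 31/58y^2 + 4/29y + 10/29 ≠ 0; add g_4 = 3/58y^3 - 31/58y^2 + 4/29y + 10/29 to the basis.

S(f_2,g_3): lcm = x^2y. S = 3/58y^3 - 10x^2 + 30/29xy - 1/58y^2 - 1/29y.
  leading term y^3: subtract (1)·g_4 from 3/58y^3 - 10x^2 + 30/29xy - 1/58y^2 - 1/29y → -10x^2 + 30/29xy + 15/29y^2 - 5/29y - 10/29
  leading term x^2: subtract (-30/29)·g_3 from -10x^2 + 30/29xy + 15/29y^2 - 5/29y - 10/29 → 30/29xy - 300/29x
  leading term xy: subtract (30/29)·f_2 from 30/29xy - 300/29x → 0
  remainder 0.

S(f_1,g_4): lcm = x^2y^3. S = 10x^2y^2 - xy^3 - 1/2y^4 - 8/3x^2y + 1/6y^3 - 20/3x^2 + 1/3y^2.
  leading term x^2y^2: subtract (-10/3y)·f_1 from 10x^2y^2 - xy^3 - 1/2y^4 - 8/3x^2y + 1/6y^3 - 20/3x^2 + 1/3y^2 → -xy^3 - 1/2y^4 + 2/3x^2y + 10xy^2 + 31/6y^3 - 20/3x^2 - 4/3y^2 - 10/3y
  leading term xy^3: subtract (-y^2)·f_2 from -xy^3 - 1/2y^4 + 2/3x^2y + 10xy^2 + 31/6y^3 - 20/3x^2 - 4/3y^2 - 10/3y → -1/2y^4 + 2/3x^2y + 31/6y^3 - 20/3x^2 - 4/3y^2 - 10/3y
  leading term y^4: subtract (-29/3y)·g_4 from -1/2y^4 + 2/3x^2y + 31/6y^3 - 20/3x^2 - 4/3y^2 - 10/3y → 2/3x^2y - 20/3x^2
  leading term x^2y: subtract (-2/9)·f_1 from 2/3x^2y - 20/3x^2 → -58/9x^2 + 2/3xy + 1/3y^2 - 1/9y - 2/9
  leading term x^2: subtract (-2/3)·g_3 from -58/9x^2 + 2/3xy + 1/3y^2 - 1/9y - 2/9 → 2/3xy - 20/3x
  leading term xy: subtract (2/3)·f_2 from 2/3xy - 20/3x → 0
  remainder 0.

S(f_2,g_4): lcm = xy^3. S = 1/3xy^2 - 8/3xy - 20/3x.
  leading term xy^2: subtract (1/3y)·f_2 from 1/3xy^2 - 8/3xy - 20/3x → 2/3xy - 20/3x
  leading term xy: subtract (2/3)·f_2 from 2/3xy - 20/3x → 0
  remainder 0.

S(g_3,g_4): leading monomials are coprime, so the S-polynomial reduces to 0 (Buchberger's first criterion).
Every S-polynomial of the final basis reduces to 0, so we have a Gröbner basis.
Inter-reduce: drop elements whose leading term is divisible by another's, tail-reduce, and make monic.

G = {y^3 - 31/3y^2 + 8/3y + 20/3, x^2 - 3/58y^2 - 30/29x + 1/58y + 1/29, xy - 10x}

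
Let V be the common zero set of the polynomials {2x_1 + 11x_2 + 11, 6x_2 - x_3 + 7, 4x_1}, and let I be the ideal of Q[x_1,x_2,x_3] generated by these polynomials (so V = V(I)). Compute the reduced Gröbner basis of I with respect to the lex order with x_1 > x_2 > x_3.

f_1 = 2x_1 + 11x_2 + 11, LT = x_1.
f_2 = 6x_2 - x_3 + 7, LT = x_2.
f_3 = 4x_1, LT = x_1.

S(f_1,f_2): leading monomials are coprime, so the S-polynomial reduces to 0 (Buchberger's first criterion).
S(f_1,f_3): lcm = x_1. S = 11/2x_2 + 11/2.
  leading term x_2: subtract (11/12)·f_2 from 11/2x_2 + 11/2 → 11/12x_3 - 11/12
  leading term x_3: no divisor's leading term divides it; move 11/12x_3 to the remainder.
  leading term 1: no divisor's leading term divides it; move -11/12 to the remainder.
  remainder 11/12x_3 - 11/12 ≠ 0; add g_4 = 11/12x_3 - 11/12 to the basis.

S(f_2,f_3): leading monomials are coprime, so the S-polynomial reduces to 0 (Buchberger's first criterion).
S(f_1,g_4): leading monomials are coprime, so the S-polynomial reduces to 0 (Buchberger's first criterion).
S(f_2,g_4): leading monomials are coprime, so the S-polynomial reduces to 0 (Buchberger's first criterion).
S(f_3,g_4): leading monomials are coprime, so the S-polynomial reduces to 0 (Buchberger's first criterion).
Every S-polynomial of the final basis reduces to 0, so we have a Gröbner basis.
Inter-reduce: drop elements whose leading term is divisible by another's, tail-reduce, and make monic.

G = {x_1, x_2 + 1, x_3 - 1}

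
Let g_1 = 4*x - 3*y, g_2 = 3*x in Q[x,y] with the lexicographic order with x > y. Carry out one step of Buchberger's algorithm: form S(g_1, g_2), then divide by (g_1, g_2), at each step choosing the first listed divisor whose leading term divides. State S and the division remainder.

S(g_1, g_2) = -3/4*y; remainder on division = -3/4*y.

lcm(LM(g_1), LM(g_2)) = x.
S = (lcm/LT(g_1))·g_1 − (lcm/LT(g_2))·g_2 = -3/4*y.
Reduce S modulo (g_1, g_2) in that order:
  leading term y: no divisor's leading term divides it; move -3/4*y to the remainder.
The remainder -3/4*y is nonzero, so it would be added as the next basis element.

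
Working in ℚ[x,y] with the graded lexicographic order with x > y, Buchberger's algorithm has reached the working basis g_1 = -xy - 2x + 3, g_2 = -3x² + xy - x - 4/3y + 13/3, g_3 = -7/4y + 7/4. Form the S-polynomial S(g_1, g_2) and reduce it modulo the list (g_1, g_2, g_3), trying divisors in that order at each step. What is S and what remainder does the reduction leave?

S(g_1, g_2) = ⅓xy² + 2x² - ⅓xy - 4/9y² - 3x + 13/9y; remainder on division = -3x + 3.

lcm(LM(g_1), LM(g_2)) = x²y.
S = (lcm/LT(g_1))·g_1 − (lcm/LT(g_2))·g_2 = ⅓xy² + 2x² - ⅓xy - 4/9y² - 3x + 13/9y.
Reduce S modulo (g_1, g_2, g_3) in that order:
  leading term xy²: subtract (-⅓y)·g_1 from ⅓xy² + 2x² - ⅓xy - 4/9y² - 3x + 13/9y → 2x² - xy - 4/9y² - 3x + 22/9y
  leading term x²: subtract (-⅔)·g_2 from 2x² - xy - 4/9y² - 3x + 22/9y → -⅓xy - 4/9y² - 11/3x + 14/9y + 26/9
  leading term xy: subtract (⅓)·g_1 from -⅓xy - 4/9y² - 11/3x + 14/9y + 26/9 → -4/9y² - 3x + 14/9y + 17/9
  leading term y²: subtract (16/63y)·g_3 from -4/9y² - 3x + 14/9y + 17/9 → -3x + 10/9y + 17/9
  leading term x: no divisor's leading term divides it; move -3x to the remainder.
  leading term y: subtract (-40/63)·g_3 from 10/9y + 17/9 → 3
  leading term 1: no divisor's leading term divides it; move 3 to the remainder.
The remainder -3x + 3 is nonzero, so it would be added as the next basis element.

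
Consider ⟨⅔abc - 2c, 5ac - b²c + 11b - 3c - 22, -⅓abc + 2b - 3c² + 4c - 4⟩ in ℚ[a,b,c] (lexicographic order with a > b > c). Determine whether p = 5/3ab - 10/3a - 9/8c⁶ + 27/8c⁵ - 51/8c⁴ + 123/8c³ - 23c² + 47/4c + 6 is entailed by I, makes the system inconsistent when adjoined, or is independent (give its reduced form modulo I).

First compute the reduced Gröbner basis of I by Buchberger's algorithm.
f_1 = ⅔abc - 2c, LT = abc.
f_2 = 5ac - b²c + 11b - 3c - 22, LT = ac.
f_3 = -⅓abc + 2b - 3c² + 4c - 4, LT = abc.

S(f_1,f_2): lcm = abc. S = ⅕b³c - 11/5b² + ⅗bc + 22/5b - 3c.
  leading term b³c: no divisor's leading term divides it; move ⅕b³c to the remainder.
  leading term b²: no divisor's leading term divides it; move -11/5b² to the remainder.
  leading term bc: no divisor's leading term divides it; move ⅗bc to the remainder.
  leading term b: no divisor's leading term divides it; move 22/5b to the remainder.
  leading term c: no divisor's leading term divides it; move -3c to the remainder.
  remainder ⅕b³c - 11/5b² + ⅗bc + 22/5b - 3c ≠ 0; add h_4 = ⅕b³c - 11/5b² + ⅗bc + 22/5b - 3c to the basis.

S(f_1,f_3): lcm = abc. S = 6b - 9c² + 9c - 12.
  leading term b: no divisor's leading term divides it; move 6b to the remainder.
  leading term c²: no divisor's leading term divides it; move -9c² to the remainder.
  leading term c: no divisor's leading term divides it; move 9c to the remainder.
  leading term 1: no divisor's leading term divides it; move -12 to the remainder.
  remainder 6b - 9c² + 9c - 12 ≠ 0; add h_5 = 6b - 9c² + 9c - 12 to the basis.

S(f_1,h_5): lcm = abc. S = 3/2ac³ - 3/2ac² + 2ac - 3c.
  leading term ac³: subtract (3/10c²)·f_2 from 3/2ac³ - 3/2ac² + 2ac - 3c → -3/2ac² + 2ac + 3/10b²c³ - 33/10bc² + 9/10c³ + 33/5c² - 3c
  leading term ac²: subtract (-3/10c)·f_2 from -3/2ac² + 2ac + 3/10b²c³ - 33/10bc² + 9/10c³ + 33/5c² - 3c → 2ac + 3/10b²c³ - 3/10b²c² - 33/10bc² + 33/10bc + 9/10c³ + 57/10c² - 48/5c
  leading term ac: subtract (⅖)·f_2 from 2ac + 3/10b²c³ - 3/10b²c² - 33/10bc² + 33/10bc + 9/10c³ + 57/10c² - 48/5c → 3/10b²c³ - 3/10b²c² + ⅖b²c - 33/10bc² + 33/10bc - 22/5b + 9/10c³ + 57/10c² - 42/5c + 44/5
  leading term b²c³: subtract (1/20bc³)·h_5 from 3/10b²c³ - 3/10b²c² + ⅖b²c - 33/10bc² + 33/10bc - 22/5b + 9/10c³ + 57/10c² - 42/5c + 44/5 → -3/10b²c² + ⅖b²c + 9/20bc⁵ - 9/20bc⁴ + ⅗bc³ - 33/10bc² + 33/10bc - 22/5b + 9/10c³ + 57/10c² - 42/5c + 44/5
  leading term b²c²: subtract (-1/20bc²)·h_5 from -3/10b²c² + ⅖b²c + 9/20bc⁵ - 9/20bc⁴ + ⅗bc³ - 33/10bc² + 33/10bc - 22/5b + 9/10c³ + 57/10c² - 42/5c + 44/5 → ⅖b²c + 9/20bc⁵ - 9/10bc⁴ + 21/20bc³ - 39/10bc² + 33/10bc - 22/5b + 9/10c³ + 57/10c² - 42/5c + 44/5
  leading term b²c: subtract (1/15bc)·h_5 from ⅖b²c + 9/20bc⁵ - 9/10bc⁴ + 21/20bc³ - 39/10bc² + 33/10bc - 22/5b + 9/10c³ + 57/10c² - 42/5c + 44/5 → 9/20bc⁵ - 9/10bc⁴ + 33/20bc³ - 9/2bc² + 41/10bc - 22/5b + 9/10c³ + 57/10c² - 42/5c + 44/5
  leading term bc⁵: subtract (3/40c⁵)·h_5 from 9/20bc⁵ - 9/10bc⁴ + 33/20bc³ - 9/2bc² + 41/10bc - 22/5b + 9/10c³ + 57/10c² - 42/5c + 44/5 → -9/10bc⁴ + 33/20bc³ - 9/2bc² + 41/10bc - 22/5b + 27/40c⁷ - 27/40c⁶ + 9/10c⁵ + 9/10c³ + 57/10c² - 42/5c + 44/5
  leading term bc⁴: subtract (-3/20c⁴)·h_5 from -9/10bc⁴ + 33/20bc³ - 9/2bc² + 41/10bc - 22/5b + 27/40c⁷ - 27/40c⁶ + 9/10c⁵ + 9/10c³ + 57/10c² - 42/5c + 44/5 → 33/20bc³ - 9/2bc² + 41/10bc - 22/5b + 27/40c⁷ - 81/40c⁶ + 9/4c⁵ - 9/5c⁴ + 9/10c³ + 57/10c² - 42/5c + 44/5
  leading term bc³: subtract (11/40c³)·h_5 from 33/20bc³ - 9/2bc² + 41/10bc - 22/5b + 27/40c⁷ - 81/40c⁶ + 9/4c⁵ - 9/5c⁴ + 9/10c³ + 57/10c² - 42/5c + 44/5 → -9/2bc² + 41/10bc - 22/5b + 27/40c⁷ - 81/40c⁶ + 189/40c⁵ - 171/40c⁴ + 21/5c³ + 57/10c² - 42/5c + 44/5
  leading term bc²: subtract (-¾c²)·h_5 from -9/2bc² + 41/10bc - 22/5b + 27/40c⁷ - 81/40c⁶ + 189/40c⁵ - 171/40c⁴ + 21/5c³ + 57/10c² - 42/5c + 44/5 → 41/10bc - 22/5b + 27/40c⁷ - 81/40c⁶ + 189/40c⁵ - 441/40c⁴ + 219/20c³ - 33/10c² - 42/5c + 44/5
  leading term bc: subtract (41/60c)·h_5 from 41/10bc - 22/5b + 27/40c⁷ - 81/40c⁶ + 189/40c⁵ - 441/40c⁴ + 219/20c³ - 33/10c² - 42/5c + 44/5 → -22/5b + 27/40c⁷ - 81/40c⁶ + 189/40c⁵ - 441/40c⁴ + 171/10c³ - 189/20c² - ⅕c + 44/5
  leading term b: subtract (-11/15)·h_5 from -22/5b + 27/40c⁷ - 81/40c⁶ + 189/40c⁵ - 441/40c⁴ + 171/10c³ - 189/20c² - ⅕c + 44/5 → 27/40c⁷ - 81/40c⁶ + 189/40c⁵ - 441/40c⁴ + 171/10c³ - 321/20c² + 32/5c
  leading term c⁷: no divisor's leading term divides it; move 27/40c⁷ to the remainder.
  leading term c⁶: no divisor's leading term divides it; move -81/40c⁶ to the remainder.
  leading term c⁵: no divisor's leading term divides it; move 189/40c⁵ to the remainder.
  leading term c⁴: no divisor's leading term divides it; move -441/40c⁴ to the remainder.
  leading term c³: no divisor's leading term divides it; move 171/10c³ to the remainder.
  leading term c²: no divisor's leading term divides it; move -321/20c² to the remainder.
  leading term c: no divisor's leading term divides it; move 32/5c to the remainder.
  remainder 27/40c⁷ - 81/40c⁶ + 189/40c⁵ - 441/40c⁴ + 171/10c³ - 321/20c² + 32/5c ≠ 0; add h_6 = 27/40c⁷ - 81/40c⁶ + 189/40c⁵ - 441/40c⁴ + 171/10c³ - 321/20c² + 32/5c to the basis.

The other S-polynomials (S(f_2,f_3), S(f_1,h_4), S(f_2,h_4), S(f_3,h_4), S(f_2,h_5), S(f_3,h_5), S(h_4,h_5), S(f_1,h_6), S(f_2,h_6), S(f_3,h_6), S(h_4,h_6), S(h_5,h_6)) all reduce to 0 modulo the current basis, so we have a Gröbner basis.
Inter-reduce: drop elements whose leading term is divisible by another's, tail-reduce, and make monic.
Reduced Gröbner basis: {ac - 9/20c⁵ + 9/10c⁴ - 33/20c³ + 9/2c² - 47/10c, b - 3/2c² + 3/2c - 2, c⁷ - 3c⁶ + 7c⁵ - 49/3c⁴ + 76/3c³ - 214/9c² + 256/27c}.
Label its elements g_1 = ac - 9/20c⁵ + 9/10c⁴ - 33/20c³ + 9/2c² - 47/10c, g_2 = b - 3/2c² + 3/2c - 2, g_3 = c⁷ - 3c⁶ + 7c⁵ - 49/3c⁴ + 76/3c³ - 214/9c² + 256/27c.

Reduce p = 5/3ab - 10/3a - 9/8c⁶ + 27/8c⁵ - 51/8c⁴ + 123/8c³ - 23c² + 47/4c + 6 modulo G:
  leading term ab: subtract (5/3a)·g_2 from 5/3ab - 10/3a - 9/8c⁶ + 27/8c⁵ - 51/8c⁴ + 123/8c³ - 23c² + 47/4c + 6 → 5/2ac² - 5/2ac - 9/8c⁶ + 27/8c⁵ - 51/8c⁴ + 123/8c³ - 23c² + 47/4c + 6
  leading term ac²: subtract (5/2c)·g_1 from 5/2ac² - 5/2ac - 9/8c⁶ + 27/8c⁵ - 51/8c⁴ + 123/8c³ - 23c² + 47/4c + 6 → -5/2ac + 9/8c⁵ - 9/4c⁴ + 33/8c³ - 45/4c² + 47/4c + 6
  leading term ac: subtract (-5/2)·g_1 from -5/2ac + 9/8c⁵ - 9/4c⁴ + 33/8c³ - 45/4c² + 47/4c + 6 → 6
  leading term 1: no divisor's leading term divides it; move 6 to the remainder.
  normal form = 6.
The normal form is nonzero, so p ∉ I. Since p minus its normal form lies in I, I + (p) = I + (r) where r = 6; decide whether this ideal is the whole ring.
Here r = 6 is a nonzero constant, hence a unit: 1 ∈ I + (p), the Gröbner basis of I + (p) is {1}, and the enlarged system has no common solution — adjoining p is inconsistent.

Adjoining 5/3ab - 10/3a - 9/8c⁶ + 27/8c⁵ - 51/8c⁴ + 123/8c³ - 23c² + 47/4c + 6 makes the ideal the whole ring: the system is inconsistent.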